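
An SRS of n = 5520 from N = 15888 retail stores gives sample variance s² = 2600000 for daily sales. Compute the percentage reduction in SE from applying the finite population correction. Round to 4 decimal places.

19.2183

f = n/N = 5520/15888 = 0.34743202.
SE_no-fpc = √(s²/n) = 21.702868; SE_fpc = √((1−f)s²/n) = 17.531942.
Ratio = √(1−f) = 0.80781680. Reduction = 100·(1 − 0.80781680) = 19.2183%.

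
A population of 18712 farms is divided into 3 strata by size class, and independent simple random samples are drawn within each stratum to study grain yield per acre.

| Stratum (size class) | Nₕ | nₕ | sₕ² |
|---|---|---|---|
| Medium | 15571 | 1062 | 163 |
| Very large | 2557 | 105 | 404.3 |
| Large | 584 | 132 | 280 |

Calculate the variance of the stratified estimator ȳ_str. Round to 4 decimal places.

0.1696

Var(ȳ_str) = Σₕ Wₕ²(1 − fₕ)sₕ²/nₕ with Wₕ = Nₕ/N, N = 18712.
Medium: Wₕ = 0.83213980; term = 0.83213980²·(1 − 0.06820371)·163/1062 = 0.099032252.
Very large: Wₕ = 0.13665028; term = 0.13665028²·(1 − 0.04106375)·404.3/105 = 0.068948563.
Large: Wₕ = 0.03120992; term = 0.03120992²·(1 − 0.22602740)·280/132 = 0.0015991712.
Sum = 0.16957999.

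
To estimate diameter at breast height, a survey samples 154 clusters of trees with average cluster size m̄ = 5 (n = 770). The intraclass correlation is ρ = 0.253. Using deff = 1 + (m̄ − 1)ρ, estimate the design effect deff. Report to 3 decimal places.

2.012

deff = 1 + (5 − 1)·0.253 = 1 + 1.012 = 2.012.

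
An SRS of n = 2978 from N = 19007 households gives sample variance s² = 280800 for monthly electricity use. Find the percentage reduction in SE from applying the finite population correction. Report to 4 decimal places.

8.1675

f = n/N = 2978/19007 = 0.15667912.
SE_no-fpc = √(s²/n) = 9.7103795; SE_fpc = √((1−f)s²/n) = 8.9172847.
Ratio = √(1−f) = 0.91832504. Reduction = 100·(1 − 0.91832504) = 8.1675%.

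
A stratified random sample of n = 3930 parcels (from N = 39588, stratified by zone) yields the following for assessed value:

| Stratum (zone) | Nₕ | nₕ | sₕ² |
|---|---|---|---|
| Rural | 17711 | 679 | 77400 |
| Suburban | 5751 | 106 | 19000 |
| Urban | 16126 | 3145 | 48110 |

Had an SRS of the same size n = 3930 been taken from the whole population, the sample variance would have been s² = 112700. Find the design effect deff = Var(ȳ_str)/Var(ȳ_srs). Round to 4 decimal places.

Var(ȳ_str) = Σ Wₕ²(1−fₕ)sₕ²/nₕ with Wₕ = Nₕ/39588:
  Rural: (17711/39588)²·(1−679/17711)·77400/679 = 21.940817
  Suburban: (5751/39588)²·(1−106/5751)·19000/106 = 3.7130255
  Urban: (16126/39588)²·(1−3145/16126)·48110/3145 = 2.0432541
  → Var(ȳ_str) = 27.697097.
Var(ȳ_srs) = (1 − 3930/39588)·112700/3930 = 25.830023.
deff = 27.697097 / 25.830023 = 1.0723.

1.0723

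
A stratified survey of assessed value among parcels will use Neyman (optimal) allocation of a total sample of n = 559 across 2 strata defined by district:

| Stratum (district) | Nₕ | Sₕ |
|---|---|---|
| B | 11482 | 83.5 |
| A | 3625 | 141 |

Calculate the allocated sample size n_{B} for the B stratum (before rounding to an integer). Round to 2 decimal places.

364.62

Neyman allocation: nₕ = n·NₕSₕ / Σⱼ NⱼSⱼ.
Σ NⱼSⱼ = 11482·83.5 + 3625·141 = 1.469872 × 10^6.
n_{B} = 559·11482·83.5 / (1.469872 × 10^6) = 364.62.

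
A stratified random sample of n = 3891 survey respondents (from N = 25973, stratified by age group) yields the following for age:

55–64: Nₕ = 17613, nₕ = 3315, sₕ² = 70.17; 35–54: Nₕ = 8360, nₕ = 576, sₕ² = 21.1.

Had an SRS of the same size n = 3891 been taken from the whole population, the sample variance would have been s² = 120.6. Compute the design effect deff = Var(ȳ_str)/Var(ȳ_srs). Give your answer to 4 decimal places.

Var(ȳ_str) = Σ Wₕ²(1−fₕ)sₕ²/nₕ with Wₕ = Nₕ/25973:
  55–64: (17613/25973)²·(1−3315/17613)·70.17/3315 = 0.0079019148
  35–54: (8360/25973)²·(1−576/8360)·21.1/576 = 0.0035336607
  → Var(ȳ_str) = 0.011435576.
Var(ȳ_srs) = (1 − 3891/25973)·120.6/3891 = 0.02635132.
deff = 0.011435576 / 0.02635132 = 0.4340.

0.4340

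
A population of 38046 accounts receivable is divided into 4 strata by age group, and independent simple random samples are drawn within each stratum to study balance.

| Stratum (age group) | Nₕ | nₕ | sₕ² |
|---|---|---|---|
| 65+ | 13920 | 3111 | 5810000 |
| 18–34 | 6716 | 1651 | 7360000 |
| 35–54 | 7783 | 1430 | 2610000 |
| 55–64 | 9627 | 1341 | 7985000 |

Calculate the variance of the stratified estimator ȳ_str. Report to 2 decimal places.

689.38

Var(ȳ_str) = Σₕ Wₕ²(1 − fₕ)sₕ²/nₕ with Wₕ = Nₕ/N, N = 38046.
65+: Wₕ = 0.36587289; term = 0.36587289²·(1 − 0.22349138)·5810000/3111 = 194.12562.
18–34: Wₕ = 0.17652316; term = 0.17652316²·(1 − 0.24583085)·7360000/1651 = 104.76178.
35–54: Wₕ = 0.20456815; term = 0.20456815²·(1 − 0.18373378)·2610000/1430 = 62.346539.
55–64: Wₕ = 0.25303580; term = 0.25303580²·(1 − 0.13929573)·7985000/1341 = 328.14367.
Sum = 689.37761.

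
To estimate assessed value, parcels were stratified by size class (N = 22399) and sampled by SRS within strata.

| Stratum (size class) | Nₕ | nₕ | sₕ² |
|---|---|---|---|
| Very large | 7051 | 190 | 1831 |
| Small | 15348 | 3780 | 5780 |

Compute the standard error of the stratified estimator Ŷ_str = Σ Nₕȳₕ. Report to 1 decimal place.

Var(Ŷ_str) = Σₕ Nₕ²(1 − fₕ)sₕ²/nₕ.
Very large: 7051²·(1 − 190/7051)·1831/190 = 4.6620065 × 10^8.
Small: 15348²·(1 − 3780/15348)·5780/3780 = 2.7148517 × 10^8.
Sum = 7.3768582 × 10^8.
SE = √(7.3768582 × 10^8) = 27160.4.

27160.4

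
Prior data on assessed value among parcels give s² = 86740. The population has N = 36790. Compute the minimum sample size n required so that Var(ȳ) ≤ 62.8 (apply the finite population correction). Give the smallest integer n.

Without fpc, n₀ = s²/D = 86740/62.8 = 1381.2102.
With fpc, (1 − n/N)·s²/n ≤ D requires n ≥ n₀/(1 + n₀/N) = 1381.2102/(1 + 1381.2102/36790) = 1331.2317.
Rounding up, n = 1332.

1332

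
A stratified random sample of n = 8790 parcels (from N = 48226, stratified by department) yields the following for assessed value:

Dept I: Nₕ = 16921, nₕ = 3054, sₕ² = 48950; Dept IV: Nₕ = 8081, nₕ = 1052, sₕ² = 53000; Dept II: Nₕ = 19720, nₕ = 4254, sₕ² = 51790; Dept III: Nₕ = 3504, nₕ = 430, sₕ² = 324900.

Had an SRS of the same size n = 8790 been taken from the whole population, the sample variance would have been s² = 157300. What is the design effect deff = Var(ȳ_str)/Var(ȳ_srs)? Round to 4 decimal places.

Var(ȳ_str) = Σ Wₕ²(1−fₕ)sₕ²/nₕ with Wₕ = Nₕ/48226:
  Dept I: (16921/48226)²·(1−3054/16921)·48950/3054 = 1.6170734
  Dept IV: (8081/48226)²·(1−1052/8081)·53000/1052 = 1.2304283
  Dept II: (19720/48226)²·(1−4254/19720)·51790/4254 = 1.5965071
  Dept III: (3504/48226)²·(1−430/3504)·324900/430 = 3.4993448
  → Var(ȳ_str) = 7.9433536.
Var(ȳ_srs) = (1 − 8790/48226)·157300/8790 = 14.63361.
deff = 7.9433536 / 14.63361 = 0.5428.

0.5428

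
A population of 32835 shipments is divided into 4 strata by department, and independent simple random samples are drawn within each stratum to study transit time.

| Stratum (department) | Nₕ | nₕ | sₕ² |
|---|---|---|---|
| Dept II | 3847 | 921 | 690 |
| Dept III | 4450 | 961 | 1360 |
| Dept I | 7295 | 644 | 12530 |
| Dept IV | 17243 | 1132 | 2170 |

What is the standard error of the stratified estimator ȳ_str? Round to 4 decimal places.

Var(ȳ_str) = Σₕ Wₕ²(1 − fₕ)sₕ²/nₕ with Wₕ = Nₕ/N, N = 32835.
Dept II: Wₕ = 0.11716157; term = 0.11716157²·(1 − 0.23940733)·690/921 = 0.007821894.
Dept III: Wₕ = 0.13552612; term = 0.13552612²·(1 − 0.21595506)·1360/961 = 0.020379919.
Dept I: Wₕ = 0.22217146; term = 0.22217146²·(1 − 0.08827964)·12530/644 = 0.87559527.
Dept IV: Wₕ = 0.52514086; term = 0.52514086²·(1 − 0.06564983)·2170/1132 = 0.49394045.
Sum = 1.3977375.
SE = √(1.3977375) = 1.1823.

1.1823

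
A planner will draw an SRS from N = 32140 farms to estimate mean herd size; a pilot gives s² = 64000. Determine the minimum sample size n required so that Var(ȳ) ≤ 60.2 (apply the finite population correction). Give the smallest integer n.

1030

Without fpc, n₀ = s²/D = 64000/60.2 = 1063.1229.
With fpc, (1 − n/N)·s²/n ≤ D requires n ≥ n₀/(1 + n₀/N) = 1063.1229/(1 + 1063.1229/32140) = 1029.0830.
Rounding up, n = 1030.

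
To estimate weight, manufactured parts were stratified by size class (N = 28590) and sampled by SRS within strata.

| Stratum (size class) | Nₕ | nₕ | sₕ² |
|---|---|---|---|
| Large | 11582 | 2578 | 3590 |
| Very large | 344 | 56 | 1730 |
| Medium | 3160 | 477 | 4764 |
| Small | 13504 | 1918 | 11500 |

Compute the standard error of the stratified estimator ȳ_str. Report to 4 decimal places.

Var(ȳ_str) = Σₕ Wₕ²(1 − fₕ)sₕ²/nₕ with Wₕ = Nₕ/N, N = 28590.
Large: Wₕ = 0.40510668; term = 0.40510668²·(1 − 0.22258677)·3590/2578 = 0.17766516.
Very large: Wₕ = 0.01203218; term = 0.01203218²·(1 − 0.16279070)·1730/56 = 0.0037443867.
Medium: Wₕ = 0.11052816; term = 0.11052816²·(1 − 0.15094937)·4764/477 = 0.10359357.
Small: Wₕ = 0.47233298; term = 0.47233298²·(1 − 0.14203199)·11500/1918 = 1.1476696.
Sum = 1.4326727.
SE = √(1.4326727) = 1.1969.

1.1969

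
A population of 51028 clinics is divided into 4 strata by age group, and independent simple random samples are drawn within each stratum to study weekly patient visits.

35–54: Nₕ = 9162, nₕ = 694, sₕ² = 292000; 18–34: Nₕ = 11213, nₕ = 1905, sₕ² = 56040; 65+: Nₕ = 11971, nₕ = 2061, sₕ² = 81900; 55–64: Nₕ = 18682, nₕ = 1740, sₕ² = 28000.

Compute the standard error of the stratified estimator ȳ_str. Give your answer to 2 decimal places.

4.18

Var(ȳ_str) = Σₕ Wₕ²(1 − fₕ)sₕ²/nₕ with Wₕ = Nₕ/N, N = 51028.
35–54: Wₕ = 0.17954848; term = 0.17954848²·(1 − 0.07574765)·292000/694 = 12.536532.
18–34: Wₕ = 0.21974210; term = 0.21974210²·(1 − 0.16989209)·56040/1905 = 1.179137.
65+: Wₕ = 0.23459669; term = 0.23459669²·(1 − 0.17216607)·81900/2061 = 1.8104765.
55–64: Wₕ = 0.36611272; term = 0.36611272²·(1 − 0.09313778)·28000/1740 = 1.956049.
Sum = 17.482195.
SE = √(17.482195) = 4.18.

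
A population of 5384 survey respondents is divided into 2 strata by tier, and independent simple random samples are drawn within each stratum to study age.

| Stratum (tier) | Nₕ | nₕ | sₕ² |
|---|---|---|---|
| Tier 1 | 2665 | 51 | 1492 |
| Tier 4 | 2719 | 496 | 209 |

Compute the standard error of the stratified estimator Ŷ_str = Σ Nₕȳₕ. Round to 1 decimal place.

14364.7

Var(Ŷ_str) = Σₕ Nₕ²(1 − fₕ)sₕ²/nₕ.
Tier 1: 2665²·(1 − 51/2665)·1492/51 = 2.0379872 × 10^8.
Tier 4: 2719²·(1 − 496/2719)·209/496 = 2.5469081 × 10^6.
Sum = 2.0634563 × 10^8.
SE = √(2.0634563 × 10^8) = 14364.7.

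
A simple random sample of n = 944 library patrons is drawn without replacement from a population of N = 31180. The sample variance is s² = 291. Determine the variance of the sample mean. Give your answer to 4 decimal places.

Under SRS without replacement, Var(ȳ) = (1 − f)·s²/n with f = n/N = 944/31180 = 0.03027582.
Var(ȳ) = (1 − 0.03027582)·291/944 = 0.96972418·0.30826271 = 0.29892981.

0.2989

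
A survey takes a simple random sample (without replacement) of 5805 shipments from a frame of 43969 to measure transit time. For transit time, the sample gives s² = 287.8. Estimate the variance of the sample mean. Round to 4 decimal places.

0.0430

Under SRS without replacement, Var(ȳ) = (1 − f)·s²/n with f = n/N = 5805/43969 = 0.13202484.
Var(ȳ) = (1 − 0.13202484)·287.8/5805 = 0.86797516·0.04957795 = 0.043032429.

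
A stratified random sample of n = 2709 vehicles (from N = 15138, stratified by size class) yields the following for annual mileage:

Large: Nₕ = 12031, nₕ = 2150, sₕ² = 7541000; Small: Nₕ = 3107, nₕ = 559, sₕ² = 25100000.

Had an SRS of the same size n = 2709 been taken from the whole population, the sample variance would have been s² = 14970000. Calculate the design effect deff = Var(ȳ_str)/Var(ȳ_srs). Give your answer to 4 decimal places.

0.7429

Var(ȳ_str) = Σ Wₕ²(1−fₕ)sₕ²/nₕ with Wₕ = Nₕ/15138:
  Large: (12031/15138)²·(1−2150/12031)·7541000/2150 = 1819.5169
  Small: (3107/15138)²·(1−559/3107)·25100000/559 = 1551.1921
  → Var(ȳ_str) = 3370.709.
Var(ȳ_srs) = (1 − 2709/15138)·14970000/2709 = 4537.1223.
deff = 3370.709 / 4537.1223 = 0.7429.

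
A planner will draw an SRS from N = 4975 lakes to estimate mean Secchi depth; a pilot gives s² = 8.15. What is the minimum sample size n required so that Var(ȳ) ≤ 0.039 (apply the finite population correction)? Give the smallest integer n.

201

Without fpc, n₀ = s²/D = 8.15/0.039 = 208.9744.
With fpc, (1 − n/N)·s²/n ≤ D requires n ≥ n₀/(1 + n₀/N) = 208.9744/(1 + 208.9744/4975) = 200.5503.
Rounding up, n = 201.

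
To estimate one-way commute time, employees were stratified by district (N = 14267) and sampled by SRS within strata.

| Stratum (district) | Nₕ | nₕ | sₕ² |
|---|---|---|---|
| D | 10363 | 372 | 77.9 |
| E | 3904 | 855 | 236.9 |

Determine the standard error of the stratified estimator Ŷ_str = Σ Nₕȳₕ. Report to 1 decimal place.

4998.0

Var(Ŷ_str) = Σₕ Nₕ²(1 − fₕ)sₕ²/nₕ.
D: 10363²·(1 − 372/10363)·77.9/372 = 2.1681483 × 10^7.
E: 3904²·(1 − 855/3904)·236.9/855 = 3.2981179 × 10^6.
Sum = 2.4979601 × 10^7.
SE = √(2.4979601 × 10^7) = 4998.0.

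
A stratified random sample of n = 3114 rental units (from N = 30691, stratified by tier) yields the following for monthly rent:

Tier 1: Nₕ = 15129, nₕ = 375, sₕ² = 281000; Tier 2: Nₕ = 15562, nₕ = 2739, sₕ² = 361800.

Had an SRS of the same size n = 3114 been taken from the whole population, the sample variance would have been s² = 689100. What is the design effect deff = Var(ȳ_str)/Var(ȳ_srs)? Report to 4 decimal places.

Var(ȳ_str) = Σ Wₕ²(1−fₕ)sₕ²/nₕ with Wₕ = Nₕ/30691:
  Tier 1: (15129/30691)²·(1−375/15129)·281000/375 = 177.57138
  Tier 2: (15562/30691)²·(1−2739/15562)·361800/2739 = 27.983982
  → Var(ȳ_str) = 205.55536.
Var(ȳ_srs) = (1 − 3114/30691)·689100/3114 = 198.83811.
deff = 205.55536 / 198.83811 = 1.0338.

1.0338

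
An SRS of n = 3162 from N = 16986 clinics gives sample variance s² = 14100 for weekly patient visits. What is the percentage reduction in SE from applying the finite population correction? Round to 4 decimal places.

f = n/N = 3162/16986 = 0.18615330.
SE_no-fpc = √(s²/n) = 2.1116825; SE_fpc = √((1−f)s²/n) = 1.9050217.
Ratio = √(1−f) = 0.90213452. Reduction = 100·(1 − 0.90213452) = 9.7865%.

9.7865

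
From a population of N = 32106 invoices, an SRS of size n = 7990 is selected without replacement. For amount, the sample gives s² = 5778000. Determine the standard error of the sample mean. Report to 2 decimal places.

Under SRS without replacement, Var(ȳ) = (1 − f)·s²/n with f = n/N = 7990/32106 = 0.24886314.
Var(ȳ) = (1 − 0.24886314)·5778000/7990 = 0.75113686·723.15394 = 543.18758.
SE(ȳ) = √(543.18758) = 23.31.

23.31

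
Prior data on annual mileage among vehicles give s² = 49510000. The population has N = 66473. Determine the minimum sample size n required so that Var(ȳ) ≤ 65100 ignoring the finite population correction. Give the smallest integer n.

761

Without fpc, n₀ = s²/D = 49510000/65100 = 760.5223.
Rounding up, n = 761.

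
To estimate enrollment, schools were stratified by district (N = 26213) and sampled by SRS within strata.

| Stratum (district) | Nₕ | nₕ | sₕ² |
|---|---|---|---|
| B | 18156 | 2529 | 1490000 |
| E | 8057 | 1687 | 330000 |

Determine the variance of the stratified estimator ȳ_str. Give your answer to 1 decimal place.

Var(ȳ_str) = Σₕ Wₕ²(1 − fₕ)sₕ²/nₕ with Wₕ = Nₕ/N, N = 26213.
B: Wₕ = 0.69263343; term = 0.69263343²·(1 − 0.13929280)·1490000/2529 = 243.27628.
E: Wₕ = 0.30736657; term = 0.30736657²·(1 − 0.20938315)·330000/1687 = 14.610941.
Sum = 257.88722.

257.9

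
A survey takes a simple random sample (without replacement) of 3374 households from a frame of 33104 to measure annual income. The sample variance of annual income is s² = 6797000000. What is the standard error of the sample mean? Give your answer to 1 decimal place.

1345.1

Under SRS without replacement, Var(ȳ) = (1 − f)·s²/n with f = n/N = 3374/33104 = 0.10192122.
Var(ȳ) = (1 − 0.10192122)·6797000000/3374 = 0.89807878·2.0145228 × 10^6 = 1.8092002 × 10^6.
SE(ȳ) = √(1.8092002 × 10^6) = 1345.1.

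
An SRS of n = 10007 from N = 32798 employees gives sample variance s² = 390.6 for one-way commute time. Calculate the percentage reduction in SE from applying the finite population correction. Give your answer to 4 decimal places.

f = n/N = 10007/32798 = 0.30511007.
SE_no-fpc = √(s²/n) = 0.19756689; SE_fpc = √((1−f)s²/n) = 0.16469188.
Ratio = √(1−f) = 0.83360058. Reduction = 100·(1 − 0.83360058) = 16.6399%.

16.6399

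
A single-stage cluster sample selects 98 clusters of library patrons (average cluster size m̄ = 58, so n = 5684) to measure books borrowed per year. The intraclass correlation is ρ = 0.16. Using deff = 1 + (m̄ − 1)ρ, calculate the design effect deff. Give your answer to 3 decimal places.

deff = 1 + (58 − 1)·0.16 = 1 + 9.12 = 10.12.

10.120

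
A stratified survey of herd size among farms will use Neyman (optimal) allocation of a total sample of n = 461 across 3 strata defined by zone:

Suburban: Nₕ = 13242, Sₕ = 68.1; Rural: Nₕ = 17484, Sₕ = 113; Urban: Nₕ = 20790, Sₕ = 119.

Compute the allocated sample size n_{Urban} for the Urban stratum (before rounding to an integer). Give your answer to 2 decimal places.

213.12

Neyman allocation: nₕ = n·NₕSₕ / Σⱼ NⱼSⱼ.
Σ NⱼSⱼ = 13242·68.1 + 17484·113 + 20790·119 = 5.3514822 × 10^6.
n_{Urban} = 461·20790·119 / (5.3514822 × 10^6) = 213.12.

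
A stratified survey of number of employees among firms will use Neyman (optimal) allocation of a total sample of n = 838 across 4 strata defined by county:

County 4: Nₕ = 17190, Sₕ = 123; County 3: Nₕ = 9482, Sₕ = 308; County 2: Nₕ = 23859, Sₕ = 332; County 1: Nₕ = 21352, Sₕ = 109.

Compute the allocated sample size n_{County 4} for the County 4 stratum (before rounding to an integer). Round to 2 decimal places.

Neyman allocation: nₕ = n·NₕSₕ / Σⱼ NⱼSⱼ.
Σ NⱼSⱼ = 17190·123 + 9482·308 + 23859·332 + 21352·109 = 1.5283382 × 10^7.
n_{County 4} = 838·17190·123 / (1.5283382 × 10^7) = 115.93.

115.93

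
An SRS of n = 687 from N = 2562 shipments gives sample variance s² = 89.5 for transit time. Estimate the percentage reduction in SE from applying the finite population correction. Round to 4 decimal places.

14.4518

f = n/N = 687/2562 = 0.26814988.
SE_no-fpc = √(s²/n) = 0.36093845; SE_fpc = √((1−f)s²/n) = 0.30877649.
Ratio = √(1−f) = 0.85548239. Reduction = 100·(1 − 0.85548239) = 14.4518%.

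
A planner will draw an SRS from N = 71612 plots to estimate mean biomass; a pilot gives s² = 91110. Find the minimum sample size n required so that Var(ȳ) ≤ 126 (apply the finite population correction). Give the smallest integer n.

Without fpc, n₀ = s²/D = 91110/126 = 723.0952.
With fpc, (1 − n/N)·s²/n ≤ D requires n ≥ n₀/(1 + n₀/N) = 723.0952/(1 + 723.0952/71612) = 715.8668.
Rounding up, n = 716.

716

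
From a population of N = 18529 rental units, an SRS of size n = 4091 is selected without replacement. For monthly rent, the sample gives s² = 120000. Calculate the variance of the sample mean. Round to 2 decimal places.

Under SRS without replacement, Var(ȳ) = (1 − f)·s²/n with f = n/N = 4091/18529 = 0.22078903.
Var(ȳ) = (1 − 0.22078903)·120000/4091 = 0.77921097·29.332681 = 22.856347.

22.86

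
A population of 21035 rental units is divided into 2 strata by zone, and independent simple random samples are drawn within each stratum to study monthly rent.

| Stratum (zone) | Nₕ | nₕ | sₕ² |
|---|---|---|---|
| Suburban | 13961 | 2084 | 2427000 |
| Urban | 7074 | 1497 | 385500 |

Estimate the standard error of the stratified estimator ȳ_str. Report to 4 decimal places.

21.4333

Var(ȳ_str) = Σₕ Wₕ²(1 − fₕ)sₕ²/nₕ with Wₕ = Nₕ/N, N = 21035.
Suburban: Wₕ = 0.66370335; term = 0.66370335²·(1 − 0.14927297)·2427000/2084 = 436.4257.
Urban: Wₕ = 0.33629665; term = 0.33629665²·(1 − 0.21162002)·385500/1497 = 22.960601.
Sum = 459.3863.
SE = √(459.3863) = 21.4333.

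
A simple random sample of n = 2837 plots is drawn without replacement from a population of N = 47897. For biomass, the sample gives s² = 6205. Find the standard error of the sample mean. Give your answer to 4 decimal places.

1.4344

Under SRS without replacement, Var(ȳ) = (1 − f)·s²/n with f = n/N = 2837/47897 = 0.05923127.
Var(ȳ) = (1 − 0.05923127)·6205/2837 = 0.94076873·2.1871695 = 2.0576207.
SE(ȳ) = √(2.0576207) = 1.4344.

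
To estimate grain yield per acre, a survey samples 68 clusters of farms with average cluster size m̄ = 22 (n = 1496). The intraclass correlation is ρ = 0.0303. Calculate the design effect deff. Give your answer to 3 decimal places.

1.636

deff = 1 + (22 − 1)·0.0303 = 1 + 0.6363 = 1.6363.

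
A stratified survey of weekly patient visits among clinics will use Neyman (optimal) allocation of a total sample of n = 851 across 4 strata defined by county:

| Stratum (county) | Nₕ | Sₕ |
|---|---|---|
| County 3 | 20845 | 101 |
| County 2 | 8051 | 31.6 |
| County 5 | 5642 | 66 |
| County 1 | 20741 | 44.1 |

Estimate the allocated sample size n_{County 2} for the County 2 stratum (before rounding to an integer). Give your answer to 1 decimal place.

59.4

Neyman allocation: nₕ = n·NₕSₕ / Σⱼ NⱼSⱼ.
Σ NⱼSⱼ = 20845·101 + 8051·31.6 + 5642·66 + 20741·44.1 = 3.6468067 × 10^6.
n_{County 2} = 851·8051·31.6 / (3.6468067 × 10^6) = 59.4.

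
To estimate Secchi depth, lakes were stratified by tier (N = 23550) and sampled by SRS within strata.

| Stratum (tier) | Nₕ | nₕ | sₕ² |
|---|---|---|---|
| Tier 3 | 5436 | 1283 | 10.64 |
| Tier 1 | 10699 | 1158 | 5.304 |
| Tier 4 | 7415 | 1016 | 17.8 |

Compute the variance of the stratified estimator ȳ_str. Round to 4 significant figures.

0.002680

Var(ȳ_str) = Σₕ Wₕ²(1 − fₕ)sₕ²/nₕ with Wₕ = Nₕ/N, N = 23550.
Tier 3: Wₕ = 0.23082803; term = 0.23082803²·(1 − 0.23601913)·10.64/1283 = 3.375783 × 10^-4.
Tier 1: Wₕ = 0.45430998; term = 0.45430998²·(1 − 0.10823441)·5.304/1158 = 8.4304395 × 10^-4.
Tier 4: Wₕ = 0.31486200; term = 0.31486200²·(1 − 0.13701955)·17.8/1016 = 0.001498883.
Sum = 0.0026795053.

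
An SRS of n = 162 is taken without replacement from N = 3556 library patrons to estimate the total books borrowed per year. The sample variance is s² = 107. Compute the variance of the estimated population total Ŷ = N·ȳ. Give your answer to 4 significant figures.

7.972 × 10^6

Var(Ŷ) = N²·Var(ȳ) = N²·(1 − n/N)·s²/n.
f = 162/3556 = 0.04555681; Var(ȳ) = 0.95444319·107/162 = 0.63040384.
Var(Ŷ) = 3556² · 0.63040384 = 7.9715423 × 10^6.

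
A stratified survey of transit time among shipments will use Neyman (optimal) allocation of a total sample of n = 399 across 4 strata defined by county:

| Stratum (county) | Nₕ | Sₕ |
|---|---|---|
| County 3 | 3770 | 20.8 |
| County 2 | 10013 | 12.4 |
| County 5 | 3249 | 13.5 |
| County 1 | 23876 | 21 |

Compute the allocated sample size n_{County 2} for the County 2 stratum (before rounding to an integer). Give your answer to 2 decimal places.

Neyman allocation: nₕ = n·NₕSₕ / Σⱼ NⱼSⱼ.
Σ NⱼSⱼ = 3770·20.8 + 10013·12.4 + 3249·13.5 + 23876·21 = 747834.7.
n_{County 2} = 399·10013·12.4 / 747834.7 = 66.25.

66.25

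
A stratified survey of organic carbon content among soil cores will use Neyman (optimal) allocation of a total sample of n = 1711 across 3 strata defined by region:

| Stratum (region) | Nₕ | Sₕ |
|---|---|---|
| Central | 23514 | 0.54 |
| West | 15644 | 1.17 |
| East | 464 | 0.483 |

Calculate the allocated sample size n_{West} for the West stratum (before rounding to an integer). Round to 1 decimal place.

1002.9

Neyman allocation: nₕ = n·NₕSₕ / Σⱼ NⱼSⱼ.
Σ NⱼSⱼ = 23514·0.54 + 15644·1.17 + 464·0.483 = 31225.152.
n_{West} = 1711·15644·1.17 / 31225.152 = 1002.9.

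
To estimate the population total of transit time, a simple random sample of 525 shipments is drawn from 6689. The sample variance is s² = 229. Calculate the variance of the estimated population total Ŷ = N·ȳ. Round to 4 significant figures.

Var(Ŷ) = N²·Var(ȳ) = N²·(1 − n/N)·s²/n.
f = 525/6689 = 0.07848707; Var(ȳ) = 0.92151293·229/525 = 0.40195516.
Var(Ŷ) = 6689² · 0.40195516 = 1.7984568 × 10^7.

1.798 × 10^7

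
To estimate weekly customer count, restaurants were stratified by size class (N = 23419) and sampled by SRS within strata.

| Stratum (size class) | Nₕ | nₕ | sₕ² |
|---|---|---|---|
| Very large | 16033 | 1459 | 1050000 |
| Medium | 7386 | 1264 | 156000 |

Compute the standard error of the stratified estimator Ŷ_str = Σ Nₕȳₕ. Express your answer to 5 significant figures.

416820

Var(Ŷ_str) = Σₕ Nₕ²(1 − fₕ)sₕ²/nₕ.
Very large: 16033²·(1 − 1459/16033)·1050000/1459 = 1.6816188 × 10^11.
Medium: 7386²·(1 − 1264/7386)·156000/1264 = 5.5805905 × 10^9.
Sum = 1.7374247 × 10^11.
SE = √(1.7374247 × 10^11) = 416820.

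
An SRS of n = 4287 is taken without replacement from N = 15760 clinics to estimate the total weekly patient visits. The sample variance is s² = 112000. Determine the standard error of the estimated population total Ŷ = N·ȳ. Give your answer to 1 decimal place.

Var(Ŷ) = N²·Var(ȳ) = N²·(1 − n/N)·s²/n.
f = 4287/15760 = 0.27201777; Var(ȳ) = 0.72798223·112000/4287 = 19.018897.
Var(Ŷ) = 15760² · 19.018897 = 4.723868 × 10^9.
SE(Ŷ) = √(4.723868 × 10^9) = 68730.4.

68730.4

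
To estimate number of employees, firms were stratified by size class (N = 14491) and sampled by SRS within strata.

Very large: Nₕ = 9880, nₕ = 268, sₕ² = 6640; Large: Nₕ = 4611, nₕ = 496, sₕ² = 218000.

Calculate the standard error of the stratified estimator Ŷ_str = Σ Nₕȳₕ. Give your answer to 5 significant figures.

103400

Var(Ŷ_str) = Σₕ Nₕ²(1 − fₕ)sₕ²/nₕ.
Very large: 9880²·(1 − 268/9880)·6640/268 = 2.3529028 × 10^9.
Large: 4611²·(1 − 496/4611)·218000/496 = 8.3394955 × 10^9.
Sum = 1.0692398 × 10^10.
SE = √(1.0692398 × 10^10) = 103400.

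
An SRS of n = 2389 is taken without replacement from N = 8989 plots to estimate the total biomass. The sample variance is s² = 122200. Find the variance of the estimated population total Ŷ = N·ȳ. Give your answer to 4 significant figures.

Var(Ŷ) = N²·Var(ȳ) = N²·(1 − n/N)·s²/n.
f = 2389/8989 = 0.26576927; Var(ȳ) = 0.73423073·122200/2389 = 37.556716.
Var(Ŷ) = 8989² · 37.556716 = 3.0346623 × 10^9.

3.035 × 10^9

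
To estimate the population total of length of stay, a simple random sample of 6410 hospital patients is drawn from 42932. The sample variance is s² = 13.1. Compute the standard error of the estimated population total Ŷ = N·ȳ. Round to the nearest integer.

Var(Ŷ) = N²·Var(ȳ) = N²·(1 − n/N)·s²/n.
f = 6410/42932 = 0.14930588; Var(ȳ) = 0.85069412·13.1/6410 = 0.001738548.
Var(Ŷ) = 42932² · 0.001738548 = 3.2044163 × 10^6.
SE(Ŷ) = √(3.2044163 × 10^6) = 1790.

1790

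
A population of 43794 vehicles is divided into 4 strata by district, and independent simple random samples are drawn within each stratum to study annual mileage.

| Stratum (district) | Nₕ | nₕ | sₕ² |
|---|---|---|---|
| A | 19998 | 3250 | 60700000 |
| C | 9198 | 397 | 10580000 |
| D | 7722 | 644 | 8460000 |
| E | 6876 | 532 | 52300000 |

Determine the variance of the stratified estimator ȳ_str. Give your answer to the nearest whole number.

Var(ȳ_str) = Σₕ Wₕ²(1 − fₕ)sₕ²/nₕ with Wₕ = Nₕ/N, N = 43794.
A: Wₕ = 0.45663790; term = 0.45663790²·(1 − 0.16251625)·60700000/3250 = 3261.5618.
C: Wₕ = 0.21002877; term = 0.21002877²·(1 − 0.04316156)·10580000/397 = 1124.8416.
D: Wₕ = 0.17632552; term = 0.17632552²·(1 − 0.08339808)·8460000/644 = 374.36533.
E: Wₕ = 0.15700781; term = 0.15700781²·(1 − 0.07737056)·52300000/532 = 2235.9386.
Sum = 6996.7073.

6997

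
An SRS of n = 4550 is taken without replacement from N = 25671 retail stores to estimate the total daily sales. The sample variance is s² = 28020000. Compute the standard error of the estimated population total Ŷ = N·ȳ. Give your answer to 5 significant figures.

Var(Ŷ) = N²·Var(ȳ) = N²·(1 − n/N)·s²/n.
f = 4550/25671 = 0.17724280; Var(ȳ) = 0.82275720·28020000/4550 = 5066.7377.
Var(Ŷ) = 25671² · 5066.7377 = 3.3389814 × 10^12.
SE(Ŷ) = √(3.3389814 × 10^12) = 1.8273 × 10^6.

1.8273 × 10^6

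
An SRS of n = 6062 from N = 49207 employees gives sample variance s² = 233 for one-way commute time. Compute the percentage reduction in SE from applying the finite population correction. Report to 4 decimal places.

f = n/N = 6062/49207 = 0.12319385.
SE_no-fpc = √(s²/n) = 0.19605142; SE_fpc = √((1−f)s²/n) = 0.18357849.
Ratio = √(1−f) = 0.93637927. Reduction = 100·(1 − 0.93637927) = 6.3621%.

6.3621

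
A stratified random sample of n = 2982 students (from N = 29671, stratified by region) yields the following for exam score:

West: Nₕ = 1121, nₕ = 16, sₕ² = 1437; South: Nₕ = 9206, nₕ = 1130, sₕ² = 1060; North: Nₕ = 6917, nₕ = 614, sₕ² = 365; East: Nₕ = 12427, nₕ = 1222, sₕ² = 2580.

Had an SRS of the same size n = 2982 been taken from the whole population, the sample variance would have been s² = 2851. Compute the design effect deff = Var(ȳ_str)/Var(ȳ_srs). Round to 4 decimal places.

Var(ȳ_str) = Σ Wₕ²(1−fₕ)sₕ²/nₕ with Wₕ = Nₕ/29671:
  West: (1121/29671)²·(1−16/1121)·1437/16 = 0.12636893
  South: (9206/29671)²·(1−1130/9206)·1060/1130 = 0.079219179
  North: (6917/29671)²·(1−614/6917)·365/614 = 0.029439146
  East: (12427/29671)²·(1−1222/12427)·2580/1222 = 0.33393527
  → Var(ȳ_str) = 0.56896253.
Var(ȳ_srs) = (1 − 2982/29671)·2851/2982 = 0.85998266.
deff = 0.56896253 / 0.85998266 = 0.6616.

0.6616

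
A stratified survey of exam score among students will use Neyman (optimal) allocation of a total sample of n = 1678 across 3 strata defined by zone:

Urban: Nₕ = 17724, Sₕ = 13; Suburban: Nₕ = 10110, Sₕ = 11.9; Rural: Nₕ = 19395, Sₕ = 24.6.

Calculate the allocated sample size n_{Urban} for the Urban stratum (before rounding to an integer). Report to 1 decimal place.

Neyman allocation: nₕ = n·NₕSₕ / Σⱼ NⱼSⱼ.
Σ NⱼSⱼ = 17724·13 + 10110·11.9 + 19395·24.6 = 827838.
n_{Urban} = 1678·17724·13 / 827838 = 467.0.

467.0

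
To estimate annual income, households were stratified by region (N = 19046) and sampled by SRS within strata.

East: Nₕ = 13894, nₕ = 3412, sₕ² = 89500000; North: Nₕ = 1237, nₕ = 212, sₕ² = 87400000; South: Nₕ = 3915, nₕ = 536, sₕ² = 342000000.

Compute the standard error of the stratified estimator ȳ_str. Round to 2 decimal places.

187.73

Var(ȳ_str) = Σₕ Wₕ²(1 − fₕ)sₕ²/nₕ with Wₕ = Nₕ/N, N = 19046.
East: Wₕ = 0.72949701; term = 0.72949701²·(1 − 0.24557363)·89500000/3412 = 10531.201.
North: Wₕ = 0.06494802; term = 0.06494802²·(1 − 0.17138238)·87400000/212 = 1440.992.
South: Wₕ = 0.20555497; term = 0.20555497²·(1 − 0.13690932)·342000000/536 = 23268.785.
Sum = 35240.978.
SE = √(35240.978) = 187.73.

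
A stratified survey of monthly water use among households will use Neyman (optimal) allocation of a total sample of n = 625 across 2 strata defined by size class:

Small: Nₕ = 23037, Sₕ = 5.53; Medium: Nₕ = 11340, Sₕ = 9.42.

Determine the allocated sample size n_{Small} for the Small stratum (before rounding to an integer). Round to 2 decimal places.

Neyman allocation: nₕ = n·NₕSₕ / Σⱼ NⱼSⱼ.
Σ NⱼSⱼ = 23037·5.53 + 11340·9.42 = 234217.41.
n_{Small} = 625·23037·5.53 / 234217.41 = 339.95.

339.95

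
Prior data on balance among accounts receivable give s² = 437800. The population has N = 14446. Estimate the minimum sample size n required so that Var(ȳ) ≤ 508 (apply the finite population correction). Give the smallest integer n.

814

Without fpc, n₀ = s²/D = 437800/508 = 861.8110.
With fpc, (1 − n/N)·s²/n ≤ D requires n ≥ n₀/(1 + n₀/N) = 861.8110/(1 + 861.8110/14446) = 813.2921.
Rounding up, n = 814.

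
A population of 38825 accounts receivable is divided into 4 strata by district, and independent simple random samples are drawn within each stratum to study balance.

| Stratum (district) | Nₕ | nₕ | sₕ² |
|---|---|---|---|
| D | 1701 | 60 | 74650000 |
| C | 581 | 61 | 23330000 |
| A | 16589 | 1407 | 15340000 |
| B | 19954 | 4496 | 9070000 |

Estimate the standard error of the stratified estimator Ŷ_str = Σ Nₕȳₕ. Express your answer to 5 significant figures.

2.6375 × 10^6

Var(Ŷ_str) = Σₕ Nₕ²(1 − fₕ)sₕ²/nₕ.
D: 1701²·(1 − 60/1701)·74650000/60 = 3.4728934 × 10^12.
C: 581²·(1 − 61/581)·23330000/61 = 1.1554852 × 10^11.
A: 16589²·(1 − 1407/16589)·15340000/1407 = 2.7458731 × 10^12.
B: 19954²·(1 − 4496/19954)·9070000/4496 = 6.2224907 × 10^11.
Sum = 6.9565641 × 10^12.
SE = √(6.9565641 × 10^12) = 2.6375 × 10^6.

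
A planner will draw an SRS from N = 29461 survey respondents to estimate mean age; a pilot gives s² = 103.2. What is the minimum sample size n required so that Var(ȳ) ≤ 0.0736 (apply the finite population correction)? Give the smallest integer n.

Without fpc, n₀ = s²/D = 103.2/0.0736 = 1402.1739.
With fpc, (1 − n/N)·s²/n ≤ D requires n ≥ n₀/(1 + n₀/N) = 1402.1739/(1 + 1402.1739/29461) = 1338.4704.
Rounding up, n = 1339.

1339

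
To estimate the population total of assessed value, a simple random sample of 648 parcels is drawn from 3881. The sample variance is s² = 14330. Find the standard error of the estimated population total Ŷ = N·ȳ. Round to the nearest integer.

Var(Ŷ) = N²·Var(ȳ) = N²·(1 − n/N)·s²/n.
f = 648/3881 = 0.16696728; Var(ȳ) = 0.83303272·14330/648 = 18.42185.
Var(Ŷ) = 3881² · 18.42185 = 2.7747287 × 10^8.
SE(Ŷ) = √(2.7747287 × 10^8) = 16658.

16658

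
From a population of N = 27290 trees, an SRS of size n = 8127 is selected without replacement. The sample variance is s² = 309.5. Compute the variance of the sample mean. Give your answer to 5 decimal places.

Under SRS without replacement, Var(ȳ) = (1 − f)·s²/n with f = n/N = 8127/27290 = 0.29780139.
Var(ȳ) = (1 − 0.29780139)·309.5/8127 = 0.70219861·0.038082933 = 0.026741783.

0.02674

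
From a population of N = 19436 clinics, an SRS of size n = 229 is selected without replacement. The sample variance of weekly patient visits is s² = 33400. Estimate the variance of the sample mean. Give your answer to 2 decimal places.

Under SRS without replacement, Var(ȳ) = (1 − f)·s²/n with f = n/N = 229/19436 = 0.01178226.
Var(ȳ) = (1 − 0.01178226)·33400/229 = 0.98821774·145.85153 = 144.13307.

144.13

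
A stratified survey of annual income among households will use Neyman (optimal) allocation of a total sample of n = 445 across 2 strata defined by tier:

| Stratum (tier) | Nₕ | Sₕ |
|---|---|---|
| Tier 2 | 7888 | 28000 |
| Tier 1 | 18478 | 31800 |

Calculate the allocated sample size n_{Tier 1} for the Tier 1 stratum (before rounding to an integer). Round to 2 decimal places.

Neyman allocation: nₕ = n·NₕSₕ / Σⱼ NⱼSⱼ.
Σ NⱼSⱼ = 7888·28000 + 18478·31800 = 8.084644 × 10^8.
n_{Tier 1} = 445·18478·31800 / (8.084644 × 10^8) = 323.43.

323.43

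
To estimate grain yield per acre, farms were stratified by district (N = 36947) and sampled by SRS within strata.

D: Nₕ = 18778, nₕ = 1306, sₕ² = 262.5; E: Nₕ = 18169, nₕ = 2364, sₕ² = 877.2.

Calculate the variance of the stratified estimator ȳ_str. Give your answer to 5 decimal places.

0.12637

Var(ȳ_str) = Σₕ Wₕ²(1 − fₕ)sₕ²/nₕ with Wₕ = Nₕ/N, N = 36947.
D: Wₕ = 0.50824154; term = 0.50824154²·(1 − 0.06954947)·262.5/1306 = 0.048308074.
E: Wₕ = 0.49175846; term = 0.49175846²·(1 − 0.13011173)·877.2/2364 = 0.078058161.
Sum = 0.12636624.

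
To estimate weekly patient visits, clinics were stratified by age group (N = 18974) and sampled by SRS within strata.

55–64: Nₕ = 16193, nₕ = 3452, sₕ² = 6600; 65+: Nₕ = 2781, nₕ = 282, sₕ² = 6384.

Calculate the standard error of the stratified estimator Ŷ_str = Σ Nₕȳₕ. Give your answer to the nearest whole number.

Var(Ŷ_str) = Σₕ Nₕ²(1 − fₕ)sₕ²/nₕ.
55–64: 16193²·(1 − 3452/16193)·6600/3452 = 3.9446092 × 10^8.
65+: 2781²·(1 − 282/2781)·6384/282 = 1.5732981 × 10^8.
Sum = 5.5179073 × 10^8.
SE = √(5.5179073 × 10^8) = 23490.

23490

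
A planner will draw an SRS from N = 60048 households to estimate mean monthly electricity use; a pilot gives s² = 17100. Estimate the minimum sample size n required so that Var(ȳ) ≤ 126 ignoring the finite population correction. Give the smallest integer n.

Without fpc, n₀ = s²/D = 17100/126 = 135.7143.
Rounding up, n = 136.

136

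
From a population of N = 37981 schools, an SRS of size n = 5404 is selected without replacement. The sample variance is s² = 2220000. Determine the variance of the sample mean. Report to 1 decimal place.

352.4

Under SRS without replacement, Var(ȳ) = (1 − f)·s²/n with f = n/N = 5404/37981 = 0.14228167.
Var(ȳ) = (1 − 0.14228167)·2220000/5404 = 0.85771833·410.80681 = 352.35653.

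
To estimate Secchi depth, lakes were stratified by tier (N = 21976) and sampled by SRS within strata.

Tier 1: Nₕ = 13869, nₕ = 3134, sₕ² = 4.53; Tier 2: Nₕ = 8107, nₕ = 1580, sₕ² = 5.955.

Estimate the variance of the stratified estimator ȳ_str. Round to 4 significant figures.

8.586 × 10^-4

Var(ȳ_str) = Σₕ Wₕ²(1 − fₕ)sₕ²/nₕ with Wₕ = Nₕ/N, N = 21976.
Tier 1: Wₕ = 0.63109756; term = 0.63109756²·(1 − 0.22597159)·4.53/3134 = 4.4560403 × 10^-4.
Tier 2: Wₕ = 0.36890244; term = 0.36890244²·(1 − 0.19489330)·5.955/1580 = 4.1295352 × 10^-4.
Sum = 8.5855755 × 10^-4.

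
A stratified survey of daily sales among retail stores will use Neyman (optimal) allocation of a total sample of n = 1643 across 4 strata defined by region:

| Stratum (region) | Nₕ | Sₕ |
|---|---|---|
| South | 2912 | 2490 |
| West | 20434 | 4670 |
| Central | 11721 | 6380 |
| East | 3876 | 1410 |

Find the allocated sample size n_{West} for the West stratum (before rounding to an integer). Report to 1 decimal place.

857.1

Neyman allocation: nₕ = n·NₕSₕ / Σⱼ NⱼSⱼ.
Σ NⱼSⱼ = 2912·2490 + 20434·4670 + 11721·6380 + 3876·1410 = 1.829228 × 10^8.
n_{West} = 1643·20434·4670 / (1.829228 × 10^8) = 857.1.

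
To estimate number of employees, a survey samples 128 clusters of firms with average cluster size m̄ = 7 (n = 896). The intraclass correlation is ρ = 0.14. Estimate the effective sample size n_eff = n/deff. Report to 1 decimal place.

deff = 1 + (7 − 1)·0.14 = 1 + 0.84 = 1.84.
n_eff = 896 / 1.84 = 487.0.

487.0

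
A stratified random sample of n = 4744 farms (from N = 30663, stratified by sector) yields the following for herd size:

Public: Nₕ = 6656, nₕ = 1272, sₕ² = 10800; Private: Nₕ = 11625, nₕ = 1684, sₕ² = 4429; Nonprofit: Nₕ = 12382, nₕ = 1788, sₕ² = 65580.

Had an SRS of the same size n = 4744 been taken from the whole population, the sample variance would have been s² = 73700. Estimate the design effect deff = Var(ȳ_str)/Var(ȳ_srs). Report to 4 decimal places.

Var(ȳ_str) = Σ Wₕ²(1−fₕ)sₕ²/nₕ with Wₕ = Nₕ/30663:
  Public: (6656/30663)²·(1−1272/6656)·10800/1272 = 0.32361282
  Private: (11625/30663)²·(1−1684/11625)·4429/1684 = 0.323264
  Nonprofit: (12382/30663)²·(1−1788/12382)·65580/1788 = 5.1171174
  → Var(ȳ_str) = 5.7639942.
Var(ȳ_srs) = (1 − 4744/30663)·73700/4744 = 13.131865.
deff = 5.7639942 / 13.131865 = 0.4389.

0.4389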